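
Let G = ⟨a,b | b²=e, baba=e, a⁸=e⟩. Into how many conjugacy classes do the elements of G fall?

The conjugacy classes (representative and size) are:
  [e] (size 1), [a] (size 2), [a⁶] (size 2), [a³] (size 2), [a⁴] (size 1), [b] (size 4), [a⁵b] (size 4).
Class equation: 1 + 2 + 2 + 2 + 1 + 4 + 4 = 16 = |G|. So G has 7 conjugacy classes.

Answer: 7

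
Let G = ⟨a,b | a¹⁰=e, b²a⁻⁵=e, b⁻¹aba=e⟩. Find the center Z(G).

An element z ∈ Z(G) iff z commutes with every generator.
For example a⁵ is central: (a⁵)·a = a⁶ = a·(a⁵); (a⁵)·b = b⁻¹ = b·(a⁵).
Whereas a ∉ Z(G) since a·b = ab ≠ a⁴b⁻¹ = b·a.
Checking each of the 20 elements this way gives Z(G) = {e, a⁵}, of order 2.

Answer: {e, a⁵}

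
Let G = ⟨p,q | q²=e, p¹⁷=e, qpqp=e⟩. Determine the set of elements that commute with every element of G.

An element z ∈ Z(G) iff z commutes with every generator.
For example e is central: e·p = p = p·e; e·q = q = q·e.
Whereas p ∉ Z(G) since p·q = pq ≠ p¹⁶q = q·p.
Checking each of the 34 elements this way gives Z(G) = {e}, of order 1.

Answer: {e}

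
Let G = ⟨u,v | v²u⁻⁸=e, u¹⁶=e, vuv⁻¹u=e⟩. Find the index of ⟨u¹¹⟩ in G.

First find ord(u¹¹) by computing successive powers:
  (u¹¹)¹ = u¹¹, (u¹¹)² = u⁶, (u¹¹)³ = u, (u¹¹)⁴ = u¹², (u¹¹)⁵ = u⁷, (u¹¹)⁶ = u², (u¹¹)⁷ = u¹³, (u¹¹)⁸ = u⁸, (u¹¹)⁹ = u³, (u¹¹)¹⁰ = u¹⁴, (u¹¹)¹¹ = u⁹, (u¹¹)¹² = u⁴, (u¹¹)¹³ = u¹⁵, (u¹¹)¹⁴ = u¹⁰, (u¹¹)¹⁵ = u⁵, (u¹¹)¹⁶ = e.
So |⟨u¹¹⟩| = ord(u¹¹) = 16. With |G| = 32, by Lagrange [G : ⟨u¹¹⟩] = 32/16 = 2.

Answer: 2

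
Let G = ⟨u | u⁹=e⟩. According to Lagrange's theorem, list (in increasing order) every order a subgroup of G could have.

|G| = 9 = 3². By Lagrange's theorem the order of any subgroup divides 9; the divisors of 9 are 1, 3, 9.

Answer: 1, 3, 9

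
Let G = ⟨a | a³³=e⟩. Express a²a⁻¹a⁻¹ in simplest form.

Multiply left to right, reducing at each step:
  (a²) · a⁻¹ = a
  a · a⁻¹ = e

Answer: e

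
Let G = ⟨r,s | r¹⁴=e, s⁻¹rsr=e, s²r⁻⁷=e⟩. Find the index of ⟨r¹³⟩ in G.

First find ord(r¹³) by computing successive powers:
  (r¹³)¹ = r¹³, (r¹³)² = r¹², (r¹³)³ = r¹¹, (r¹³)⁴ = r¹⁰, (r¹³)⁵ = r⁹, (r¹³)⁶ = r⁸, (r¹³)⁷ = r⁷, (r¹³)⁸ = r⁶, (r¹³)⁹ = r⁵, (r¹³)¹⁰ = r⁴, (r¹³)¹¹ = r³, (r¹³)¹² = r², (r¹³)¹³ = r, (r¹³)¹⁴ = e.
So |⟨r¹³⟩| = ord(r¹³) = 14. With |G| = 28, by Lagrange [G : ⟨r¹³⟩] = 28/14 = 2.

Answer: 2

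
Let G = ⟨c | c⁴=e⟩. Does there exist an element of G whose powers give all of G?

|G| = 4. The element c has order 4 (its powers give 4 distinct elements), so ⟨c⟩ = G and G is cyclic.

Answer: Yes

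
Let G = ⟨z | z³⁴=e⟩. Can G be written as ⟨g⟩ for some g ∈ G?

|G| = 34. The element z has order 34 (its powers give 34 distinct elements), so ⟨z⟩ = G and G is cyclic.

Answer: Yes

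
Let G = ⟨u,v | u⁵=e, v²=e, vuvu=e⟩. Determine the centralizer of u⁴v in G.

⟨u⁴v⟩ ⊆ C_G(u⁴v) since powers of u⁴v commute with u⁴v; so |C_G(u⁴v)| ≥ |⟨u⁴v⟩| = 2.
By orbit–stabilizer, |C_G(u⁴v)| = |G| / |conj. class of u⁴v| = 10 / 5 = 2.
The 2 elements commuting with u⁴v are {e, u⁴v}.

Answer: {e, u⁴v}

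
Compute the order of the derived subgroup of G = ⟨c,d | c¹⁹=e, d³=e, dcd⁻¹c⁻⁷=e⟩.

G' = [G, G] is generated by all commutators. The generator-pair commutators are: [c, d] = c¹³.
The subgroup they normally generate is {e, c, c², c³, c⁴, c⁵, c⁶, c⁷, c⁸, c⁹, c¹⁰, c¹¹, c¹², c¹³, c¹⁴, c¹⁵, c¹⁶, c¹⁷, c¹⁸}, of order 19.
Check: |G/G'| = 57/19 = 3 is the order of the abelianisation.

Answer: 19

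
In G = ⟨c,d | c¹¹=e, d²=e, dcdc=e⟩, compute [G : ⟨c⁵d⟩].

First find ord(c⁵d) by computing successive powers:
  (c⁵d)¹ = c⁵d, (c⁵d)² = e.
So |⟨c⁵d⟩| = ord(c⁵d) = 2. With |G| = 22, by Lagrange [G : ⟨c⁵d⟩] = 22/2 = 11.

Answer: 11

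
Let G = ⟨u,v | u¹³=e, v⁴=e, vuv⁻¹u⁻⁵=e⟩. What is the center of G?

An element z ∈ Z(G) iff z commutes with every generator.
For example e is central: e·u = u = u·e; e·v = v = v·e.
Whereas u ∉ Z(G) since u·v = uv ≠ u⁵v = v·u.
Checking each of the 52 elements this way gives Z(G) = {e}, of order 1.

Answer: {e}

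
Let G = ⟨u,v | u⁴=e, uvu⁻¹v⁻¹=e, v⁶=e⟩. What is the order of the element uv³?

Compute successive powers until reaching e:
  (uv³)¹ = uv³, (uv³)² = u², (uv³)³ = u³v³, (uv³)⁴ = e.
The smallest positive k with (uv³)ᵏ = e is 4.

Answer: 4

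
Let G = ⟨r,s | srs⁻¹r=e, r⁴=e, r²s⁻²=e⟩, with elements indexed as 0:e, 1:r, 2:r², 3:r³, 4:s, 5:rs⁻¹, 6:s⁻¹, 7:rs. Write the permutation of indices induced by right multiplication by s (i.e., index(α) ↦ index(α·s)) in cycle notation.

(0 4 2 6)(1 7 3 5)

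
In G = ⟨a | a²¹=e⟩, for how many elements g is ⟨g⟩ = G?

G is cyclic of order 21. An element generates G iff its order is 21, and a cyclic group of order 21 has exactly φ(21) = 12 such elements.

Answer: 12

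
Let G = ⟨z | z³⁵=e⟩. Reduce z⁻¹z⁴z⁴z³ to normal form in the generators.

Multiply left to right, reducing at each step:
  (z³⁴) · z⁴ = z³
  (z³) · z⁴ = z⁷
  (z⁷) · z³ = z¹⁰

Answer: z¹⁰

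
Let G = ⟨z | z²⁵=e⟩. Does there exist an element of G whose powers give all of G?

|G| = 25. The element z has order 25 (its powers give 25 distinct elements), so ⟨z⟩ = G and G is cyclic.

Answer: Yes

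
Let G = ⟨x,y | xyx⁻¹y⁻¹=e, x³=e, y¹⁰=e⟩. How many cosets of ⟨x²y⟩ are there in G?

First find ord(x²y) by computing successive powers:
  (x²y)¹ = x²y, (x²y)² = xy², (x²y)³ = y³, (x²y)⁴ = x²y⁴, (x²y)⁵ = xy⁵, (x²y)⁶ = y⁶, (x²y)⁷ = x²y⁷, (x²y)⁸ = xy⁸, (x²y)⁹ = y⁹, (x²y)¹⁰ = x², (x²y)¹¹ = xy, (x²y)¹² = y², (x²y)¹³ = x²y³, (x²y)¹⁴ = xy⁴, (x²y)¹⁵ = y⁵, (x²y)¹⁶ = x²y⁶, (x²y)¹⁷ = xy⁷, (x²y)¹⁸ = y⁸, (x²y)¹⁹ = x²y⁹, (x²y)²⁰ = x, (x²y)²¹ = y, (x²y)²² = x²y², (x²y)²³ = xy³, (x²y)²⁴ = y⁴, (x²y)²⁵ = x²y⁵, (x²y)²⁶ = xy⁶, (x²y)²⁷ = y⁷, (x²y)²⁸ = x²y⁸, (x²y)²⁹ = xy⁹, (x²y)³⁰ = e.
So |⟨x²y⟩| = ord(x²y) = 30. With |G| = 30, by Lagrange [G : ⟨x²y⟩] = 30/30 = 1.

Answer: 1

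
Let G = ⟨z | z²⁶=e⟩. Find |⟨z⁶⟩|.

|⟨z⁶⟩| equals the order of z⁶. Compute successive powers until reaching e:
  (z⁶)¹ = z⁶, (z⁶)² = z¹², (z⁶)³ = z¹⁸, (z⁶)⁴ = z²⁴, (z⁶)⁵ = z⁴, (z⁶)⁶ = z¹⁰, (z⁶)⁷ = z¹⁶, (z⁶)⁸ = z²², (z⁶)⁹ = z², (z⁶)¹⁰ = z⁸, (z⁶)¹¹ = z¹⁴, (z⁶)¹² = z²⁰, (z⁶)¹³ = e.
The smallest positive k with (z⁶)ᵏ = e is 13, so |⟨z⁶⟩| = 13.

Answer: 13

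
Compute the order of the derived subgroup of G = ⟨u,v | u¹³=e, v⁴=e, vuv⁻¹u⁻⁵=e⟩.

G' = [G, G] is generated by all commutators. The generator-pair commutators are: [u, v] = u⁹.
The subgroup they normally generate is {e, u, u², u³, u⁴, u⁵, u⁶, u⁷, u⁸, u⁹, u¹⁰, u¹¹, u¹²}, of order 13.
Check: |G/G'| = 52/13 = 4 is the order of the abelianisation.

Answer: 13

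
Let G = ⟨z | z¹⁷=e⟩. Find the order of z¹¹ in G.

Compute successive powers until reaching e:
  (z¹¹)¹ = z¹¹, (z¹¹)² = z⁵, (z¹¹)³ = z¹⁶, (z¹¹)⁴ = z¹⁰, (z¹¹)⁵ = z⁴, (z¹¹)⁶ = z¹⁵, (z¹¹)⁷ = z⁹, (z¹¹)⁸ = z³, (z¹¹)⁹ = z¹⁴, (z¹¹)¹⁰ = z⁸, (z¹¹)¹¹ = z², (z¹¹)¹² = z¹³, (z¹¹)¹³ = z⁷, (z¹¹)¹⁴ = z, (z¹¹)¹⁵ = z¹², (z¹¹)¹⁶ = z⁶, (z¹¹)¹⁷ = e.
The smallest positive k with (z¹¹)ᵏ = e is 17.

Answer: 17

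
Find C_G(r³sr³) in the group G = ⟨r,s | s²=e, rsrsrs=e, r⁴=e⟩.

⟨r³sr³⟩ ⊆ C_G(r³sr³) since powers of r³sr³ commute with r³sr³; so |C_G(r³sr³)| ≥ |⟨r³sr³⟩| = 4.
By orbit–stabilizer, |C_G(r³sr³)| = |G| / |conj. class of r³sr³| = 24 / 6 = 4.
The 4 elements commuting with r³sr³ are {e, rsr, r³sr³, sr²s}.

Answer: {e, rsr, r³sr³, sr²s}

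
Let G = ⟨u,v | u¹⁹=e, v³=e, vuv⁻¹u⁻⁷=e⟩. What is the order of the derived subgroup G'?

G' = [G, G] is generated by all commutators. The generator-pair commutators are: [u, v] = u¹³.
The subgroup they normally generate is {e, u, u², u³, u⁴, u⁵, u⁶, u⁷, u⁸, u⁹, u¹⁰, u¹¹, u¹², u¹³, u¹⁴, u¹⁵, u¹⁶, u¹⁷, u¹⁸}, of order 19.
Check: |G/G'| = 57/19 = 3 is the order of the abelianisation.

Answer: 19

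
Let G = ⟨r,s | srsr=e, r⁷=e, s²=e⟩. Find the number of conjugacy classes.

The conjugacy classes (representative and size) are:
  [e] (size 1), [r⁶] (size 2), [r⁵] (size 2), [r⁴] (size 2), [rs] (size 7).
Class equation: 1 + 2 + 2 + 2 + 7 = 14 = |G|. So G has 5 conjugacy classes.

Answer: 5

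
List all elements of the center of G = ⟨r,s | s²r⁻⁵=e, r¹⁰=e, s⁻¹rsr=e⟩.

An element z ∈ Z(G) iff z commutes with every generator.
For example r⁵ is central: (r⁵)·r = r⁶ = r·(r⁵); (r⁵)·s = s⁻¹ = s·(r⁵).
Whereas r ∉ Z(G) since r·s = rs ≠ r⁴s⁻¹ = s·r.
Checking each of the 20 elements this way gives Z(G) = {e, r⁵}, of order 2.

Answer: {e, r⁵}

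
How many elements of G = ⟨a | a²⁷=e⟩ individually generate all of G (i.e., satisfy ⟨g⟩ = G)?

G is cyclic of order 27. An element generates G iff its order is 27, and a cyclic group of order 27 has exactly φ(27) = 18 such elements.

Answer: 18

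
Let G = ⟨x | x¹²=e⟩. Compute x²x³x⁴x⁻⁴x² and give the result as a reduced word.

Multiply left to right, reducing at each step:
  (x²) · x³ = x⁵
  (x⁵) · x⁴ = x⁹
  (x⁹) · x⁻⁴ = x⁵
  (x⁵) · x² = x⁷

Answer: x⁷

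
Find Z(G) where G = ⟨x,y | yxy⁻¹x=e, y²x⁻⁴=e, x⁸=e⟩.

An element z ∈ Z(G) iff z commutes with every generator.
For example x⁴ is central: (x⁴)·x = x⁵ = x·(x⁴); (x⁴)·y = y⁻¹ = y·(x⁴).
Whereas x ∉ Z(G) since x·y = xy ≠ x³y⁻¹ = y·x.
Checking each of the 16 elements this way gives Z(G) = {e, x⁴}, of order 2.

Answer: {e, x⁴}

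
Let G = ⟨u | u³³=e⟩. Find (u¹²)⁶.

Compute successive powers of (u¹²), reducing at each step:
  (u¹²)²: (u¹²) · u¹² = u²⁴
  (u¹²)³: (u²⁴) · u¹² = u³
  (u¹²)⁴: (u³) · u¹² = u¹⁵
  (u¹²)⁵: (u¹⁵) · u¹² = u²⁷
  (u¹²)⁶: (u²⁷) · u¹² = u⁶

Answer: u⁶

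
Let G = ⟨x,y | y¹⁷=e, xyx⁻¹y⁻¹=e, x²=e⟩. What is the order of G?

Enumerate words in the generators, reducing via the relations: the distinct elements are
  {e, x, y, xy, y², y³, y⁴, y⁵, y⁶, y⁷, y⁸, y⁹, xy², xy³, xy⁴, xy⁵, xy⁶, xy⁷, xy⁸, xy⁹, y¹², y¹³, y¹¹, y¹⁰, y¹⁴, y¹⁵, y¹⁶, xy¹², xy¹³, xy¹¹, xy¹⁰, xy¹⁴, xy¹⁵, xy¹⁶}.
No further products give new elements, so |G| = 34.

Answer: 34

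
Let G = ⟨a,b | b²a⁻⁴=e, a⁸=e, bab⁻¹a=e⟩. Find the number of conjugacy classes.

The conjugacy classes (representative and size) are:
  [e] (size 1), [a⁷] (size 2), [a²] (size 2), [a⁵] (size 2), [a⁴] (size 1), [a²b⁻¹] (size 4), [a³b] (size 4).
Class equation: 1 + 2 + 2 + 2 + 1 + 4 + 4 = 16 = |G|. So G has 7 conjugacy classes.

Answer: 7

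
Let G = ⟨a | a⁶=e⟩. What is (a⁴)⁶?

Compute successive powers of (a⁴), reducing at each step:
  (a⁴)²: (a⁴) · a⁴ = a²
  (a⁴)³: (a²) · a⁴ = e
  (a⁴)⁴: e · a⁴ = a⁴
  (a⁴)⁵: (a⁴) · a⁴ = a²
  (a⁴)⁶: (a²) · a⁴ = e

Answer: e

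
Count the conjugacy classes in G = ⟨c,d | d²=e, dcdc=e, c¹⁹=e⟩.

The conjugacy classes (representative and size) are:
  [e] (size 1), [c¹⁸] (size 2), [c²] (size 2), [c¹⁶] (size 2), [c⁴] (size 2), [c¹⁴] (size 2), [c¹³] (size 2), [c¹²] (size 2), [c⁸] (size 2), [c⁹] (size 2), [d] (size 19).
Class equation: 1 + 2 + 2 + 2 + 2 + 2 + 2 + 2 + 2 + 2 + 19 = 38 = |G|. So G has 11 conjugacy classes.

Answer: 11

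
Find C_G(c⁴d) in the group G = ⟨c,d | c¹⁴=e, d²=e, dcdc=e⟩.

⟨c⁴d⟩ ⊆ C_G(c⁴d) since powers of c⁴d commute with c⁴d; so |C_G(c⁴d)| ≥ |⟨c⁴d⟩| = 2.
By orbit–stabilizer, |C_G(c⁴d)| = |G| / |conj. class of c⁴d| = 28 / 7 = 4.
The 4 elements commuting with c⁴d are {e, c⁷, c⁴d, c¹¹d}.

Answer: {e, c⁷, c⁴d, c¹¹d}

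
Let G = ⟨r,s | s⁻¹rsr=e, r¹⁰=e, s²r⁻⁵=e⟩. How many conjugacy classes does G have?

The conjugacy classes (representative and size) are:
  [e] (size 1), [r] (size 2), [r⁸] (size 2), [r⁷] (size 2), [r⁴] (size 2), [r⁵] (size 1), [r⁴s] (size 5), [r²s⁻¹] (size 5).
Class equation: 1 + 2 + 2 + 2 + 2 + 1 + 5 + 5 = 20 = |G|. So G has 8 conjugacy classes.

Answer: 8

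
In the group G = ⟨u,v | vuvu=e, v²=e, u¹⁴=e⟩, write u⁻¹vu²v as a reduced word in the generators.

Multiply left to right, reducing at each step:
  (u¹³) · v = u¹³v
  (u¹³v) · u² = u¹¹v
  (u¹¹v) · v = u¹¹

Answer: u¹¹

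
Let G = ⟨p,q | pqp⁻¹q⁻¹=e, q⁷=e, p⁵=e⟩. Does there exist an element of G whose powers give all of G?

|G| = 35. The element pq has order 35 (its powers give 35 distinct elements), so ⟨pq⟩ = G and G is cyclic.

Answer: Yes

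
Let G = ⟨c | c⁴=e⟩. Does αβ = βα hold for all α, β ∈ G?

G has a single generator, so G is cyclic and hence abelian.

Answer: Yes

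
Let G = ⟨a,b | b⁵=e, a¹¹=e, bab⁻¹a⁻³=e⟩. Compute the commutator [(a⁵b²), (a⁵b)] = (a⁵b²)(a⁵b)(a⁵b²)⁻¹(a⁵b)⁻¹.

[(a⁵b²), (a⁵b)] = (a⁵b²)·(a⁵b)·(a⁵b²)⁻¹·(a⁵b)⁻¹.
  (a⁵b²) · (a⁵b) = a⁶b³
  (a⁶b³) · (a⁸b³) = a²b
  (a²b) · (a²b⁴) = a⁸

Answer: a⁸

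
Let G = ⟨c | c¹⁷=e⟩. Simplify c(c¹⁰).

Compute c · (c¹⁰) by multiplying left to right and reducing via the relations at each step:
  c · c¹⁰ = c¹¹

Answer: c¹¹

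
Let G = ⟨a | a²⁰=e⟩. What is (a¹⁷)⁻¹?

The order of (a¹⁷) is 20 (smallest k with (a¹⁷)ᵏ = e), so (a¹⁷)⁻¹ = (a¹⁷)¹⁹ = a³.
Check: (a¹⁷) · (a³) → (a¹⁷) · a³ = e, giving e as required.

Answer: a³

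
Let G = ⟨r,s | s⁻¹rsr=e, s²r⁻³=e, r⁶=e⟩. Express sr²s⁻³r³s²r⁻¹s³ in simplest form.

Multiply left to right, reducing at each step:
  s · r² = rs⁻¹
  (rs⁻¹) · s⁻³ = r
  r · r³ = r⁴
  (r⁴) · s² = r
  r · r⁻¹ = e
  e · s³ = s⁻¹

Answer: s⁻¹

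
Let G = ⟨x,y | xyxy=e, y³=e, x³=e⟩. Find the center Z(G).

An element z ∈ Z(G) iff z commutes with every generator.
For example e is central: e·x = x = x·e; e·y = y = y·e.
Whereas x ∉ Z(G) since x·y = xy ≠ x²y² = y·x.
Checking each of the 12 elements this way gives Z(G) = {e}, of order 1.

Answer: {e}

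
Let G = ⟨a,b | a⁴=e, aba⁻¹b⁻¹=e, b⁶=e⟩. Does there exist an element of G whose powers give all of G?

|G| = 24, but the maximum element order in G is 12 < 24. No single element generates all of G, so G is not cyclic.

Answer: No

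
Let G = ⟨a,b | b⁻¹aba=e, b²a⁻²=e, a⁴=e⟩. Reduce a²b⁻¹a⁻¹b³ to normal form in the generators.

Multiply left to right, reducing at each step:
  (a²) · b⁻¹ = b
  b · a⁻¹ = ab
  (ab) · b³ = a

Answer: a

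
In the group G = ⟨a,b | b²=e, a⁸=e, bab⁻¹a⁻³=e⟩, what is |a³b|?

Compute successive powers until reaching e:
  (a³b)¹ = a³b, (a³b)² = a⁴, (a³b)³ = a⁷b, (a³b)⁴ = e.
The smallest positive k with (a³b)ᵏ = e is 4.

Answer: 4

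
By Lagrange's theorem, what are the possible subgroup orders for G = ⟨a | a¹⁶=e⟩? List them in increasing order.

|G| = 16 = 2⁴. By Lagrange's theorem the order of any subgroup divides 16; the divisors of 16 are 1, 2, 4, 8, 16.

Answer: 1, 2, 4, 8, 16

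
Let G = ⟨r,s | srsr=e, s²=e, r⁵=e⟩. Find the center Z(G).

An element z ∈ Z(G) iff z commutes with every generator.
For example e is central: e·r = r = r·e; e·s = s = s·e.
Whereas r ∉ Z(G) since r·s = rs ≠ r⁴s = s·r.
Checking each of the 10 elements this way gives Z(G) = {e}, of order 1.

Answer: {e}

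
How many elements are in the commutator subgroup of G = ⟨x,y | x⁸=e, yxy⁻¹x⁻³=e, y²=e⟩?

G' = [G, G] is generated by all commutators. The generator-pair commutators are: [x, y] = x⁶.
The subgroup they normally generate is {e, x², x⁴, x⁶}, of order 4.
Check: |G/G'| = 16/4 = 4 is the order of the abelianisation.

Answer: 4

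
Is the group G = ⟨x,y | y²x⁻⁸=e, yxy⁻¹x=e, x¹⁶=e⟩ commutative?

x·y = xy but y·x = x⁷y⁻¹, so x·y ≠ y·x and G is not abelian.

Answer: No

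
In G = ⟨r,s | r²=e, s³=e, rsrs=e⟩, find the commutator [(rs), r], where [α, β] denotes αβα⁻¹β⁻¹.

[(rs), r] = (rs)·r·(rs)⁻¹·r⁻¹.
  (rs) · r = s²
  (s²) · (rs) = rs²
  (rs²) · r = s

Answer: s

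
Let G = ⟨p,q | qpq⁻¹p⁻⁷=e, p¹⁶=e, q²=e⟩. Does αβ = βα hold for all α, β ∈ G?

p·q = pq but q·p = p⁷q, so p·q ≠ q·p and G is not abelian.

Answer: No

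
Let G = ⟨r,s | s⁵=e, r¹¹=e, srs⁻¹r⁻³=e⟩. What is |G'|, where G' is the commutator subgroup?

G' = [G, G] is generated by all commutators. The generator-pair commutators are: [r, s] = r⁹.
The subgroup they normally generate is {e, r, r², r³, r⁴, r⁵, r⁶, r⁷, r⁸, r⁹, r¹⁰}, of order 11.
Check: |G/G'| = 55/11 = 5 is the order of the abelianisation.

Answer: 11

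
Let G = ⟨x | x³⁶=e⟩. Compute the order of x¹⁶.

Compute successive powers until reaching e:
  (x¹⁶)¹ = x¹⁶, (x¹⁶)² = x³², (x¹⁶)³ = x¹², (x¹⁶)⁴ = x²⁸, (x¹⁶)⁵ = x⁸, (x¹⁶)⁶ = x²⁴, (x¹⁶)⁷ = x⁴, (x¹⁶)⁸ = x²⁰, (x¹⁶)⁹ = e.
The smallest positive k with (x¹⁶)ᵏ = e is 9.

Answer: 9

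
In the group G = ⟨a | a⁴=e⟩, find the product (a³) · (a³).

Compute (a³) · (a³) by multiplying left to right and reducing via the relations at each step:
  (a³) · a³ = a²

Answer: a²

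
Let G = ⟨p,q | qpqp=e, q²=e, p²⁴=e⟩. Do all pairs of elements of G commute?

p·q = pq but q·p = p²³q, so p·q ≠ q·p and G is not abelian.

Answer: No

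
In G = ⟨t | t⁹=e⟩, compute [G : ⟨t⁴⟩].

First find ord(t⁴) by computing successive powers:
  (t⁴)¹ = t⁴, (t⁴)² = t⁸, (t⁴)³ = t³, (t⁴)⁴ = t⁷, (t⁴)⁵ = t², (t⁴)⁶ = t⁶, (t⁴)⁷ = t, (t⁴)⁸ = t⁵, (t⁴)⁹ = e.
So |⟨t⁴⟩| = ord(t⁴) = 9. With |G| = 9, by Lagrange [G : ⟨t⁴⟩] = 9/9 = 1.

Answer: 1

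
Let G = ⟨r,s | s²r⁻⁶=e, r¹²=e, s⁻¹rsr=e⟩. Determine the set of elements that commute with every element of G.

An element z ∈ Z(G) iff z commutes with every generator.
For example r⁶ is central: (r⁶)·r = r⁷ = r·(r⁶); (r⁶)·s = s⁻¹ = s·(r⁶).
Whereas r ∉ Z(G) since r·s = rs ≠ r⁵s⁻¹ = s·r.
Checking each of the 24 elements this way gives Z(G) = {e, r⁶}, of order 2.

Answer: {e, r⁶}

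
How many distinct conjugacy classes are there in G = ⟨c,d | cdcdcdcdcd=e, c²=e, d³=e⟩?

The conjugacy classes (representative and size) are:
  [e] (size 1), [cdcd²cdcd²c] (size 15), [dcdcd²c] (size 20), [cd²cd²c] (size 12), [d²cdcd²] (size 12).
Class equation: 1 + 15 + 20 + 12 + 12 = 60 = |G|. So G has 5 conjugacy classes.

Answer: 5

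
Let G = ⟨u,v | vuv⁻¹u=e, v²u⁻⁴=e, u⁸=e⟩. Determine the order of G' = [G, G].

G' = [G, G] is generated by all commutators. The generator-pair commutators are: [u, v] = u².
The subgroup they normally generate is {e, u², u⁴, u⁶}, of order 4.
Check: |G/G'| = 16/4 = 4 is the order of the abelianisation.

Answer: 4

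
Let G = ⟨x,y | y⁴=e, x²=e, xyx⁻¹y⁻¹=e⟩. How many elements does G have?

Enumerate words in the generators, reducing via the relations: the distinct elements are
  {e, x, y, xy, y², y³, xy², xy³}.
No further products give new elements, so |G| = 8.

Answer: 8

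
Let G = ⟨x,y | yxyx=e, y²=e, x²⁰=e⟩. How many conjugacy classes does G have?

The conjugacy classes (representative and size) are:
  [e] (size 1), [x] (size 2), [x¹⁸] (size 2), [x³] (size 2), [x⁴] (size 2), [x¹⁵] (size 2), [x¹⁴] (size 2), [x⁷] (size 2), [x¹²] (size 2), [x¹¹] (size 2), [x¹⁰] (size 1), [x¹⁸y] (size 10), [x⁵y] (size 10).
Class equation: 1 + 2 + 2 + 2 + 2 + 2 + 2 + 2 + 2 + 2 + 1 + 10 + 10 = 40 = |G|. So G has 13 conjugacy classes.

Answer: 13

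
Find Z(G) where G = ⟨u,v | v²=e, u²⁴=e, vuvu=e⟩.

An element z ∈ Z(G) iff z commutes with every generator.
For example u¹² is central: (u¹²)·u = u¹³ = u·(u¹²); (u¹²)·v = u¹²v = v·(u¹²).
Whereas u ∉ Z(G) since u·v = uv ≠ u²³v = v·u.
Checking each of the 48 elements this way gives Z(G) = {e, u¹²}, of order 2.

Answer: {e, u¹²}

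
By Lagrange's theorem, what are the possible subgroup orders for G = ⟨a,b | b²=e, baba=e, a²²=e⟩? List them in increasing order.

|G| = 44 = 2² · 11. By Lagrange's theorem the order of any subgroup divides 44; the divisors of 44 are 1, 2, 4, 11, 22, 44.

Answer: 1, 2, 4, 11, 22, 44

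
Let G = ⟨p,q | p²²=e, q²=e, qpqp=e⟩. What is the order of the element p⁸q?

Compute successive powers until reaching e:
  (p⁸q)¹ = p⁸q, (p⁸q)² = e.
The smallest positive k with (p⁸q)ᵏ = e is 2.

Answer: 2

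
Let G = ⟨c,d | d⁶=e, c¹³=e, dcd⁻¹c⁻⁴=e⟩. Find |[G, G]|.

G' = [G, G] is generated by all commutators. The generator-pair commutators are: [c, d] = c¹⁰.
The subgroup they normally generate is {e, c, c², c³, c⁴, c⁵, c⁶, c⁷, c⁸, c⁹, c¹⁰, c¹¹, c¹²}, of order 13.
Check: |G/G'| = 78/13 = 6 is the order of the abelianisation.

Answer: 13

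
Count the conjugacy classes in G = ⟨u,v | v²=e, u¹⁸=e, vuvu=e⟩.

The conjugacy classes (representative and size) are:
  [e] (size 1), [u] (size 2), [u²] (size 2), [u³] (size 2), [u¹⁴] (size 2), [u⁵] (size 2), [u¹²] (size 2), [u⁷] (size 2), [u¹⁰] (size 2), [u⁹] (size 1), [u¹⁰v] (size 9), [uv] (size 9).
Class equation: 1 + 2 + 2 + 2 + 2 + 2 + 2 + 2 + 2 + 1 + 9 + 9 = 36 = |G|. So G has 12 conjugacy classes.

Answer: 12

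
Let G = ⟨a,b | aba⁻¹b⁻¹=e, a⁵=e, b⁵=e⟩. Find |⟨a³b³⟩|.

|⟨a³b³⟩| equals the order of a³b³. Compute successive powers until reaching e:
  (a³b³)¹ = a³b³, (a³b³)² = ab, (a³b³)³ = a⁴b⁴, (a³b³)⁴ = a²b², (a³b³)⁵ = e.
The smallest positive k with (a³b³)ᵏ = e is 5, so |⟨a³b³⟩| = 5.

Answer: 5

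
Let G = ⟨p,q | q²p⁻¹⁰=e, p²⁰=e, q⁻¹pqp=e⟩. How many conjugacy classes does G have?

The conjugacy classes (representative and size) are:
  [e] (size 1), [p] (size 2), [p²] (size 2), [p³] (size 2), [p⁴] (size 2), [p⁵] (size 2), [p¹⁴] (size 2), [p⁷] (size 2), [p⁸] (size 2), [p¹¹] (size 2), [p¹⁰] (size 1), [p²q⁻¹] (size 10), [p⁹q] (size 10).
Class equation: 1 + 2 + 2 + 2 + 2 + 2 + 2 + 2 + 2 + 2 + 1 + 10 + 10 = 40 = |G|. So G has 13 conjugacy classes.

Answer: 13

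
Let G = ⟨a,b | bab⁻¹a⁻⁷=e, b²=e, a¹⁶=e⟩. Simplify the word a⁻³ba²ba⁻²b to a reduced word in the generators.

Multiply left to right, reducing at each step:
  (a¹³) · b = a¹³b
  (a¹³b) · a² = a¹¹b
  (a¹¹b) · b = a¹¹
  (a¹¹) · a⁻² = a⁹
  (a⁹) · b = a⁹b

Answer: a⁹b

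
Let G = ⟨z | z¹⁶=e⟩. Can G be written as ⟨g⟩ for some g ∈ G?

|G| = 16. The element z has order 16 (its powers give 16 distinct elements), so ⟨z⟩ = G and G is cyclic.

Answer: Yes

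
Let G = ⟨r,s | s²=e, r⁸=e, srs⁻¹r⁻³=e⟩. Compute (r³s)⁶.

Compute successive powers of (r³s), reducing at each step:
  (r³s)²: (r³s) · r³ = r⁴s;   (r⁴s) · s = r⁴
  (r³s)³: (r⁴) · r³ = r⁷;   (r⁷) · s = r⁷s
  (r³s)⁴: (r⁷s) · r³ = s;   s · s = e
  (r³s)⁵: e · r³ = r³;   (r³) · s = r³s
  (r³s)⁶: (r³s) · r³ = r⁴s;   (r⁴s) · s = r⁴

Answer: r⁴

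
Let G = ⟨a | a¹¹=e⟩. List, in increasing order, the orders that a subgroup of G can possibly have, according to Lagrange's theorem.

|G| = 11 = 11. By Lagrange's theorem the order of any subgroup divides 11; the divisors of 11 are 1, 11.

Answer: 1, 11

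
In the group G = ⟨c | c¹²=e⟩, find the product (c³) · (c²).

Compute (c³) · (c²) by multiplying left to right and reducing via the relations at each step:
  (c³) · c² = c⁵

Answer: c⁵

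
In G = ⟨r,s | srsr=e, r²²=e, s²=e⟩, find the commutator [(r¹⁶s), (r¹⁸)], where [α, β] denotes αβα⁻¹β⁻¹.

[(r¹⁶s), (r¹⁸)] = (r¹⁶s)·(r¹⁸)·(r¹⁶s)⁻¹·(r¹⁸)⁻¹.
  (r¹⁶s) · (r¹⁸) = r²⁰s
  (r²⁰s) · (r¹⁶s) = r⁴
  (r⁴) · (r⁴) = r⁸

Answer: r⁸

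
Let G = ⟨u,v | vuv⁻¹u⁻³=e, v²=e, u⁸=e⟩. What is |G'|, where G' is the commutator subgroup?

G' = [G, G] is generated by all commutators. The generator-pair commutators are: [u, v] = u⁶.
The subgroup they normally generate is {e, u², u⁴, u⁶}, of order 4.
Check: |G/G'| = 16/4 = 4 is the order of the abelianisation.

Answer: 4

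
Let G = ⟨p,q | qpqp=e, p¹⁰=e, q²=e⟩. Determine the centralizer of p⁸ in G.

⟨p⁸⟩ ⊆ C_G(p⁸) since powers of p⁸ commute with p⁸; so |C_G(p⁸)| ≥ |⟨p⁸⟩| = 5.
By orbit–stabilizer, |C_G(p⁸)| = |G| / |conj. class of p⁸| = 20 / 2 = 10.
The 10 elements commuting with p⁸ are {e, p, p², p³, p⁴, p⁵, p⁶, p⁷, p⁸, p⁹}.

Answer: {e, p, p², p³, p⁴, p⁵, p⁶, p⁷, p⁸, p⁹}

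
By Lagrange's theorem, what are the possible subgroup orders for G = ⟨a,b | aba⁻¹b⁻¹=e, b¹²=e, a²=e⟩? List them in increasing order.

|G| = 24 = 2³ · 3. By Lagrange's theorem the order of any subgroup divides 24; the divisors of 24 are 1, 2, 3, 4, 6, 8, 12, 24.

Answer: 1, 2, 3, 4, 6, 8, 12, 24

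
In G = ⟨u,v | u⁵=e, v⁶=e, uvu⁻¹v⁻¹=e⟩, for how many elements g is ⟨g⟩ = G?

G is cyclic of order 30. An element generates G iff its order is 30, and a cyclic group of order 30 has exactly φ(30) = 8 such elements.

Answer: 8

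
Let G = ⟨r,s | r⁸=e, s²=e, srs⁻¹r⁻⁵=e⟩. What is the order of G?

Enumerate words in the generators, reducing via the relations: the distinct elements are
  {e, r, s, rs, r², r³, r⁴, r⁵, r⁶, r⁷, r²s, r³s, r⁴s, r⁵s, r⁶s, r⁷s}.
No further products give new elements, so |G| = 16.

Answer: 16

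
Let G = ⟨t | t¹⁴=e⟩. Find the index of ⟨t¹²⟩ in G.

First find ord(t¹²) by computing successive powers:
  (t¹²)¹ = t¹², (t¹²)² = t¹⁰, (t¹²)³ = t⁸, (t¹²)⁴ = t⁶, (t¹²)⁵ = t⁴, (t¹²)⁶ = t², (t¹²)⁷ = e.
So |⟨t¹²⟩| = ord(t¹²) = 7. With |G| = 14, by Lagrange [G : ⟨t¹²⟩] = 14/7 = 2.

Answer: 2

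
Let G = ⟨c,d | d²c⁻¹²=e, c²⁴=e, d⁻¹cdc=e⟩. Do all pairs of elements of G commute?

c·d = cd but d·c = c¹¹d⁻¹, so c·d ≠ d·c and G is not abelian.

Answer: No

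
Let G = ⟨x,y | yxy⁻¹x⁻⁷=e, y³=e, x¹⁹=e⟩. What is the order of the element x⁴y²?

Compute successive powers until reaching e:
  (x⁴y²)¹ = x⁴y², (x⁴y²)² = x¹⁰y, (x⁴y²)³ = e.
The smallest positive k with (x⁴y²)ᵏ = e is 3.

Answer: 3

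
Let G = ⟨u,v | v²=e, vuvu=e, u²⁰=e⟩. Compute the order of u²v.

Compute successive powers until reaching e:
  (u²v)¹ = u²v, (u²v)² = e.
The smallest positive k with (u²v)ᵏ = e is 2.

Answer: 2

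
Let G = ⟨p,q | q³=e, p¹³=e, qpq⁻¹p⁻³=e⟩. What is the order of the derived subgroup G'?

G' = [G, G] is generated by all commutators. The generator-pair commutators are: [p, q] = p¹¹.
The subgroup they normally generate is {e, p, p², p³, p⁴, p⁵, p⁶, p⁷, p⁸, p⁹, p¹⁰, p¹¹, p¹²}, of order 13.
Check: |G/G'| = 39/13 = 3 is the order of the abelianisation.

Answer: 13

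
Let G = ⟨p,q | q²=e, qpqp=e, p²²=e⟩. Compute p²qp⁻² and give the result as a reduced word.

Multiply left to right, reducing at each step:
  (p²) · q = p²q
  (p²q) · p⁻² = p⁴q

Answer: p⁴q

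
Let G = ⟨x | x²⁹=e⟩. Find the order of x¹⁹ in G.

Compute successive powers until reaching e:
  (x¹⁹)¹ = x¹⁹, (x¹⁹)² = x⁹, (x¹⁹)³ = x²⁸, (x¹⁹)⁴ = x¹⁸, (x¹⁹)⁵ = x⁸, (x¹⁹)⁶ = x²⁷, (x¹⁹)⁷ = x¹⁷, (x¹⁹)⁸ = x⁷, (x¹⁹)⁹ = x²⁶, (x¹⁹)¹⁰ = x¹⁶, (x¹⁹)¹¹ = x⁶, (x¹⁹)¹² = x²⁵, (x¹⁹)¹³ = x¹⁵, (x¹⁹)¹⁴ = x⁵, (x¹⁹)¹⁵ = x²⁴, (x¹⁹)¹⁶ = x¹⁴, (x¹⁹)¹⁷ = x⁴, (x¹⁹)¹⁸ = x²³, (x¹⁹)¹⁹ = x¹³, (x¹⁹)²⁰ = x³, (x¹⁹)²¹ = x²², (x¹⁹)²² = x¹², (x¹⁹)²³ = x², (x¹⁹)²⁴ = x²¹, (x¹⁹)²⁵ = x¹¹, (x¹⁹)²⁶ = x, (x¹⁹)²⁷ = x²⁰, (x¹⁹)²⁸ = x¹⁰, (x¹⁹)²⁹ = e.
The smallest positive k with (x¹⁹)ᵏ = e is 29.

Answer: 29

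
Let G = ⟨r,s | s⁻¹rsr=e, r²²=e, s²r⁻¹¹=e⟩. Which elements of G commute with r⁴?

⟨r⁴⟩ ⊆ C_G(r⁴) since powers of r⁴ commute with r⁴; so |C_G(r⁴)| ≥ |⟨r⁴⟩| = 11.
By orbit–stabilizer, |C_G(r⁴)| = |G| / |conj. class of r⁴| = 44 / 2 = 22.
The 22 elements commuting with r⁴ are {e, r, r², r³, r⁴, r⁵, r⁶, r⁷, r⁸, r⁹, r¹⁰, r¹¹, r¹², r¹³, r¹⁴, r¹⁵, r¹⁶, r¹⁷, r¹⁸, r¹⁹, r²⁰, r²¹}.

Answer: {e, r, r², r³, r⁴, r⁵, r⁶, r⁷, r⁸, r⁹, r¹⁰, r¹¹, r¹², r¹³, r¹⁴, r¹⁵, r¹⁶, r¹⁷, r¹⁸, r¹⁹, r²⁰, r²¹}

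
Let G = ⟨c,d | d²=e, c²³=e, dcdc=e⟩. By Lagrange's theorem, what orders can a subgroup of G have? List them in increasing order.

|G| = 46 = 2 · 23. By Lagrange's theorem the order of any subgroup divides 46; the divisors of 46 are 1, 2, 23, 46.

Answer: 1, 2, 23, 46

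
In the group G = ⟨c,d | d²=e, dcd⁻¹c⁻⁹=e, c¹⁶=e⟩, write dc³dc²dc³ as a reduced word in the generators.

Multiply left to right, reducing at each step:
  d · c³ = c¹¹d
  (c¹¹d) · d = c¹¹
  (c¹¹) · c² = c¹³
  (c¹³) · d = c¹³d
  (c¹³d) · c³ = c⁸d

Answer: c⁸d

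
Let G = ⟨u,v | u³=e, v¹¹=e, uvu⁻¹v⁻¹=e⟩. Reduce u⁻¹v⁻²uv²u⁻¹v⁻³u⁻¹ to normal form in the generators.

Multiply left to right, reducing at each step:
  (u²) · v⁻² = u²v⁹
  (u²v⁹) · u = v⁹
  (v⁹) · v² = e
  e · u⁻¹ = u²
  (u²) · v⁻³ = u²v⁸
  (u²v⁸) · u⁻¹ = uv⁸

Answer: uv⁸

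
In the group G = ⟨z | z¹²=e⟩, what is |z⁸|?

Compute successive powers until reaching e:
  (z⁸)¹ = z⁸, (z⁸)² = z⁴, (z⁸)³ = e.
The smallest positive k with (z⁸)ᵏ = e is 3.

Answer: 3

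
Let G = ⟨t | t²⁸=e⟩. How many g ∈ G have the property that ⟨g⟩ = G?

G is cyclic of order 28. An element generates G iff its order is 28, and a cyclic group of order 28 has exactly φ(28) = 12 such elements.

Answer: 12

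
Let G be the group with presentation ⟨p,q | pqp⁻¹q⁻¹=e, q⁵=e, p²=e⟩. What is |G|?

Enumerate words in the generators, reducing via the relations: the distinct elements are
  {e, p, q, pq, q², q³, q⁴, pq², pq³, pq⁴}.
No further products give new elements, so |G| = 10.

Answer: 10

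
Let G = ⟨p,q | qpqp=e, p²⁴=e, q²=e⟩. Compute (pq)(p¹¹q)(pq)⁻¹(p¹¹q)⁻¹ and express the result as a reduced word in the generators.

[(pq), (p¹¹q)] = (pq)·(p¹¹q)·(pq)⁻¹·(p¹¹q)⁻¹.
  (pq) · (p¹¹q) = p¹⁴
  (p¹⁴) · (pq) = p¹⁵q
  (p¹⁵q) · (p¹¹q) = p⁴

Answer: p⁴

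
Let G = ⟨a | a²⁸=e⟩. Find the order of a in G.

Compute successive powers until reaching e:
  a¹ = a, a² = a², a³ = a³, a⁴ = a⁴, a⁵ = a⁵, a⁶ = a⁶, a⁷ = a⁷, a⁸ = a⁸, a⁹ = a⁹, a¹⁰ = a¹⁰, a¹¹ = a¹¹, a¹² = a¹², a¹³ = a¹³, a¹⁴ = a¹⁴, a¹⁵ = a¹⁵, a¹⁶ = a¹⁶, a¹⁷ = a¹⁷, a¹⁸ = a¹⁸, a¹⁹ = a¹⁹, a²⁰ = a²⁰, a²¹ = a²¹, a²² = a²², a²³ = a²³, a²⁴ = a²⁴, a²⁵ = a²⁵, a²⁶ = a²⁶, a²⁷ = a²⁷, a²⁸ = e.
The smallest positive k with aᵏ = e is 28.

Answer: 28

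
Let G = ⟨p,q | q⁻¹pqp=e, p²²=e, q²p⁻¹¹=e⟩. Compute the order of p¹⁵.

Compute successive powers until reaching e:
  (p¹⁵)¹ = p¹⁵, (p¹⁵)² = p⁸, (p¹⁵)³ = p, (p¹⁵)⁴ = p¹⁶, (p¹⁵)⁵ = p⁹, (p¹⁵)⁶ = p², (p¹⁵)⁷ = p¹⁷, (p¹⁵)⁸ = p¹⁰, (p¹⁵)⁹ = p³, (p¹⁵)¹⁰ = p¹⁸, (p¹⁵)¹¹ = p¹¹, (p¹⁵)¹² = p⁴, (p¹⁵)¹³ = p¹⁹, (p¹⁵)¹⁴ = p¹², (p¹⁵)¹⁵ = p⁵, (p¹⁵)¹⁶ = p²⁰, (p¹⁵)¹⁷ = p¹³, (p¹⁵)¹⁸ = p⁶, (p¹⁵)¹⁹ = p²¹, (p¹⁵)²⁰ = p¹⁴, (p¹⁵)²¹ = p⁷, (p¹⁵)²² = e.
The smallest positive k with (p¹⁵)ᵏ = e is 22.

Answer: 22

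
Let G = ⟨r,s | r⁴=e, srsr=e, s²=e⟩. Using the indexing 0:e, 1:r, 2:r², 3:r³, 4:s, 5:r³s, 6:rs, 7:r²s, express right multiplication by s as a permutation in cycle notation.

(0 4)(1 6)(2 7)(3 5)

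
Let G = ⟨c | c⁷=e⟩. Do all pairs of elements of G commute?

G has a single generator, so G is cyclic and hence abelian.

Answer: Yes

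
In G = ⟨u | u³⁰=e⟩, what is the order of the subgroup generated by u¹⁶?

|⟨u¹⁶⟩| equals the order of u¹⁶. Compute successive powers until reaching e:
  (u¹⁶)¹ = u¹⁶, (u¹⁶)² = u², (u¹⁶)³ = u¹⁸, (u¹⁶)⁴ = u⁴, (u¹⁶)⁵ = u²⁰, (u¹⁶)⁶ = u⁶, (u¹⁶)⁷ = u²², (u¹⁶)⁸ = u⁸, (u¹⁶)⁹ = u²⁴, (u¹⁶)¹⁰ = u¹⁰, (u¹⁶)¹¹ = u²⁶, (u¹⁶)¹² = u¹², (u¹⁶)¹³ = u²⁸, (u¹⁶)¹⁴ = u¹⁴, (u¹⁶)¹⁵ = e.
The smallest positive k with (u¹⁶)ᵏ = e is 15, so |⟨u¹⁶⟩| = 15.

Answer: 15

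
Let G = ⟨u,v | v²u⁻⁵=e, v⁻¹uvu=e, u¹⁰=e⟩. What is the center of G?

An element z ∈ Z(G) iff z commutes with every generator.
For example u⁵ is central: (u⁵)·u = u⁶ = u·(u⁵); (u⁵)·v = v⁻¹ = v·(u⁵).
Whereas u ∉ Z(G) since u·v = uv ≠ u⁴v⁻¹ = v·u.
Checking each of the 20 elements this way gives Z(G) = {e, u⁵}, of order 2.

Answer: {e, u⁵}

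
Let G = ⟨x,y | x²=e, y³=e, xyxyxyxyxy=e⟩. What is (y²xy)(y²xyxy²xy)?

Compute (y²xy) · (y²xyxy²xy) by multiplying left to right and reducing via the relations at each step:
  (y²xy) · y² = y²x
  (y²x) · x = y²
  (y²) · y = e
  e · x = x
  x · y² = xy²
  (xy²) · x = xy²x
  (xy²x) · y = xy²xy

Answer: xy²xy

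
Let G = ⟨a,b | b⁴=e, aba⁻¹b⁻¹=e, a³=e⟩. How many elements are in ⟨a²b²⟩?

|⟨a²b²⟩| equals the order of a²b². Compute successive powers until reaching e:
  (a²b²)¹ = a²b², (a²b²)² = a, (a²b²)³ = b², (a²b²)⁴ = a², (a²b²)⁵ = ab², (a²b²)⁶ = e.
The smallest positive k with (a²b²)ᵏ = e is 6, so |⟨a²b²⟩| = 6.

Answer: 6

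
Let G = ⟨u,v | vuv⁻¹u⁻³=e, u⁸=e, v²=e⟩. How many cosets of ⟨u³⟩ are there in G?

First find ord(u³) by computing successive powers:
  (u³)¹ = u³, (u³)² = u⁶, (u³)³ = u, (u³)⁴ = u⁴, (u³)⁵ = u⁷, (u³)⁶ = u², (u³)⁷ = u⁵, (u³)⁸ = e.
So |⟨u³⟩| = ord(u³) = 8. With |G| = 16, by Lagrange [G : ⟨u³⟩] = 16/8 = 2.

Answer: 2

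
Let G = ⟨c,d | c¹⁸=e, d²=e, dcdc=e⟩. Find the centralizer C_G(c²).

⟨c²⟩ ⊆ C_G(c²) since powers of c² commute with c²; so |C_G(c²)| ≥ |⟨c²⟩| = 9.
By orbit–stabilizer, |C_G(c²)| = |G| / |conj. class of c²| = 36 / 2 = 18.
The 18 elements commuting with c² are {e, c, c², c³, c⁴, c⁵, c⁶, c⁷, c⁸, c⁹, c¹⁰, c¹¹, c¹², c¹³, c¹⁴, c¹⁵, c¹⁶, c¹⁷}.

Answer: {e, c, c², c³, c⁴, c⁵, c⁶, c⁷, c⁸, c⁹, c¹⁰, c¹¹, c¹², c¹³, c¹⁴, c¹⁵, c¹⁶, c¹⁷}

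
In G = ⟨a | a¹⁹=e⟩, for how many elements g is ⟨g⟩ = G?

G is cyclic of order 19. An element generates G iff its order is 19, and a cyclic group of order 19 has exactly φ(19) = 18 such elements.

Answer: 18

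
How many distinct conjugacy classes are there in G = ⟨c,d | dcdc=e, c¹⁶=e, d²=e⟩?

The conjugacy classes (representative and size) are:
  [e] (size 1), [c¹⁵] (size 2), [c²] (size 2), [c³] (size 2), [c¹²] (size 2), [c⁵] (size 2), [c⁶] (size 2), [c⁷] (size 2), [c⁸] (size 1), [c²d] (size 8), [c¹⁵d] (size 8).
Class equation: 1 + 2 + 2 + 2 + 2 + 2 + 2 + 2 + 1 + 8 + 8 = 32 = |G|. So G has 11 conjugacy classes.

Answer: 11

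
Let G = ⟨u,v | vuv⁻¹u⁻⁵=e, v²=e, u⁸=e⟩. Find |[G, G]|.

G' = [G, G] is generated by all commutators. The generator-pair commutators are: [u, v] = u⁴.
The subgroup they normally generate is {e, u⁴}, of order 2.
Check: |G/G'| = 16/2 = 8 is the order of the abelianisation.

Answer: 2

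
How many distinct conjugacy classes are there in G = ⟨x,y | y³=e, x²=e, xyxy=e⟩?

The conjugacy classes (representative and size) are:
  [e] (size 1), [xy²] (size 3), [y²] (size 2).
Class equation: 1 + 3 + 2 = 6 = |G|. So G has 3 conjugacy classes.

Answer: 3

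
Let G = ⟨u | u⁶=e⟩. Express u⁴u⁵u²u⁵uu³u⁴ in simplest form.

Multiply left to right, reducing at each step:
  (u⁴) · u⁵ = u³
  (u³) · u² = u⁵
  (u⁵) · u⁵ = u⁴
  (u⁴) · u = u⁵
  (u⁵) · u³ = u²
  (u²) · u⁴ = e

Answer: e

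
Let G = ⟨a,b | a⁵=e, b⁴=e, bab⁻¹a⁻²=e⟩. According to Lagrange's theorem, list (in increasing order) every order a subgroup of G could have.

|G| = 20 = 2² · 5. By Lagrange's theorem the order of any subgroup divides 20; the divisors of 20 are 1, 2, 4, 5, 10, 20.

Answer: 1, 2, 4, 5, 10, 20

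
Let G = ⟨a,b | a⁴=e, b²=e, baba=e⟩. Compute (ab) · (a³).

Compute (ab) · (a³) by multiplying left to right and reducing via the relations at each step:
  (ab) · a³ = a²b

Answer: a²b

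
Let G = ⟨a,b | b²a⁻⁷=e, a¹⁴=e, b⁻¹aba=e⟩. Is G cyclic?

Every cyclic group is abelian. But a·b = ab while b·a = a⁶b⁻¹, so a·b ≠ b·a and G is not abelian. Hence G is not cyclic.

Answer: No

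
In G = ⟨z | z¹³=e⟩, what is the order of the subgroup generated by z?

|⟨z⟩| equals the order of z. Compute successive powers until reaching e:
  z¹ = z, z² = z², z³ = z³, z⁴ = z⁴, z⁵ = z⁵, z⁶ = z⁶, z⁷ = z⁷, z⁸ = z⁸, z⁹ = z⁹, z¹⁰ = z¹⁰, z¹¹ = z¹¹, z¹² = z¹², z¹³ = e.
The smallest positive k with zᵏ = e is 13, so |⟨z⟩| = 13.

Answer: 13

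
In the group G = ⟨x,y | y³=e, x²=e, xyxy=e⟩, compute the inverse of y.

The order of y is 3 (smallest k with yᵏ = e), so y⁻¹ = y² = y².
Check: y · (y²) → y · y² = e, giving e as required.

Answer: y²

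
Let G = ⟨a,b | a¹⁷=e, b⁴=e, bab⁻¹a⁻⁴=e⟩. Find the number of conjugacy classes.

The conjugacy classes (representative and size) are:
  [e] (size 1), [a⁴] (size 4), [a²] (size 4), [a⁵] (size 4), [a¹¹] (size 4), [a⁷b] (size 17), [a³b²] (size 17), [a⁹b³] (size 17).
Class equation: 1 + 4 + 4 + 4 + 4 + 17 + 17 + 17 = 68 = |G|. So G has 8 conjugacy classes.

Answer: 8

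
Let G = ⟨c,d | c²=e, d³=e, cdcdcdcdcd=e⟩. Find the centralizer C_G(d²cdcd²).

⟨d²cdcd²⟩ ⊆ C_G(d²cdcd²) since powers of d²cdcd² commute with d²cdcd²; so |C_G(d²cdcd²)| ≥ |⟨d²cdcd²⟩| = 5.
By orbit–stabilizer, |C_G(d²cdcd²)| = |G| / |conj. class of d²cdcd²| = 60 / 12 = 5.
The 5 elements commuting with d²cdcd² are {e, d²cd², dcd, d²cdcd², dcd²cd}.

Answer: {e, d²cd², dcd, d²cdcd², dcd²cd}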